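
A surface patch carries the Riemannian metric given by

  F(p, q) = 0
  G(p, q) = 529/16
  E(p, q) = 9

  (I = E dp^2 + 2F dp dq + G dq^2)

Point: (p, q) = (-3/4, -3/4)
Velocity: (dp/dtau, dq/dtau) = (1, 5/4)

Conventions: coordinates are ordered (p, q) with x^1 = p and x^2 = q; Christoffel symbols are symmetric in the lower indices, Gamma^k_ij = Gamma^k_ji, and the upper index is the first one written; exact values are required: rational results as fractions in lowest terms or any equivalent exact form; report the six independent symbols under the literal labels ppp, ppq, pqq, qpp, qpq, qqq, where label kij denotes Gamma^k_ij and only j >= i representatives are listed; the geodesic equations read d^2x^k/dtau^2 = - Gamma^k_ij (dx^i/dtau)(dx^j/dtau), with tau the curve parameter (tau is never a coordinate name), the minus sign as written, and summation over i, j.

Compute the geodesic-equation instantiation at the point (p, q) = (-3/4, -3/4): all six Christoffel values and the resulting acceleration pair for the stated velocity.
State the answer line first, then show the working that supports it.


Answer: Gamma_ppp = 0, Gamma_ppq = 0, Gamma_pqq = 0, Gamma_qpp = 0, Gamma_qpq = 0, Gamma_qqq = 0; accelerations (d^2p/dtau^2, d^2q/dtau^2) = (0, 0)

E = 9, F = 0, G = 529/16 at the point
E_p = 0, E_q = 0, F_p = 0, F_q = 0, G_p = 0, G_q = 0
EG - F^2 = 4761/16;  g^inv = (16/4761) * [[529/16, 0], [0, 9]]
first-kind symbols [ij,l] = (1/2)(d_i g_jl + d_j g_il - d_l g_ij): [pp,p] = E_p/2 = 0, [pp,q] = F_p - E_q/2 = 0, [pq,p] = E_q/2 = 0, [pq,q] = G_p/2 = 0, [qq,p] = F_q - G_p/2 = 0, [qq,q] = G_q/2 = 0
Gamma^p_ij = (G*[ij,p] - F*[ij,q])/(EG - F^2), Gamma^q_ij = (E*[ij,q] - F*[ij,p])/(EG - F^2)
Gamma_ppp = 0, Gamma_ppq = 0, Gamma_pqq = 0, Gamma_qpp = 0, Gamma_qpq = 0, Gamma_qqq = 0
d^2p/dtau^2 = -(Gamma_ppp*(1)^2 + 2*Gamma_ppq*(1)*(5/4) + Gamma_pqq*(5/4)^2) = 0
d^2q/dtau^2 = -(Gamma_qpp*(1)^2 + 2*Gamma_qpq*(1)*(5/4) + Gamma_qqq*(5/4)^2) = 0


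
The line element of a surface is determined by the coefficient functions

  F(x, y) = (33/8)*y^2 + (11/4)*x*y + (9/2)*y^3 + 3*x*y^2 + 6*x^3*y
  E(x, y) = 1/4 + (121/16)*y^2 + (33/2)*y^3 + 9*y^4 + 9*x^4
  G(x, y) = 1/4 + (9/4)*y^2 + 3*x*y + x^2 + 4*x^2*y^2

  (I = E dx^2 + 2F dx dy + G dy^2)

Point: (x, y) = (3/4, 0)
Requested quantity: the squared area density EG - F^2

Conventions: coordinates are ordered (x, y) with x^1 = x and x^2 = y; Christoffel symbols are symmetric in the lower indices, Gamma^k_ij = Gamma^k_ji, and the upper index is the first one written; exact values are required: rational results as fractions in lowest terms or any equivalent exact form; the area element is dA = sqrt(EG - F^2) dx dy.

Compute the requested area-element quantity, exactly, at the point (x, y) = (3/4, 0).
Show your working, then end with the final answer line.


E = 793/256, F = 0, G = 13/16; EG - F^2 = 10309/4096

Answer: EG - F^2 = 10309/4096


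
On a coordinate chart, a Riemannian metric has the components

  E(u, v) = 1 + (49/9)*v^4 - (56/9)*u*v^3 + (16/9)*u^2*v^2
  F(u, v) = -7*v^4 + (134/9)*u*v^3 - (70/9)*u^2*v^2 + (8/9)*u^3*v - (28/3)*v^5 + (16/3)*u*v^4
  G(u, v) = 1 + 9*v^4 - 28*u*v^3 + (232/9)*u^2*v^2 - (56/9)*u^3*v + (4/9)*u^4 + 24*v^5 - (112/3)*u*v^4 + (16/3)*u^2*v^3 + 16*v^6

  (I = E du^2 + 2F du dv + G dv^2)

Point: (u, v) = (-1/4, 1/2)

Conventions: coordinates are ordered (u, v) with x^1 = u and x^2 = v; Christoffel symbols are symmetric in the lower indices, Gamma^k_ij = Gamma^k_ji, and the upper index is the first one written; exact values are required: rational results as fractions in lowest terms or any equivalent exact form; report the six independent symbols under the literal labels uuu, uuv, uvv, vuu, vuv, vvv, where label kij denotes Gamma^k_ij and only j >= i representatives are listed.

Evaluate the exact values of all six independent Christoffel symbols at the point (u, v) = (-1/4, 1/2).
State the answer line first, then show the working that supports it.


Answer: Gamma_uuu = -32/325, Gamma_uuv = 128/325, Gamma_uvv = -344/325, Gamma_vuu = 16/65, Gamma_vuv = -64/65, Gamma_vvv = 172/65

E = 25/16, F = -45/32, G = 289/64 at the point
E_u = -1, E_v = 4, F_u = 13/4, F_v = -83/8, G_u = -10, G_v = 215/8
EG - F^2 = 325/64;  g^inv = (64/325) * [[289/64, 45/32], [45/32, 25/16]]
first-kind symbols [ij,l] = (1/2)(d_i g_jl + d_j g_il - d_l g_ij): [uu,u] = E_u/2 = -1/2, [uu,v] = F_u - E_v/2 = 5/4, [uv,u] = E_v/2 = 2, [uv,v] = G_u/2 = -5, [vv,u] = F_v - G_u/2 = -43/8, [vv,v] = G_v/2 = 215/16
Gamma^u_ij = (G*[ij,u] - F*[ij,v])/(EG - F^2), Gamma^v_ij = (E*[ij,v] - F*[ij,u])/(EG - F^2)


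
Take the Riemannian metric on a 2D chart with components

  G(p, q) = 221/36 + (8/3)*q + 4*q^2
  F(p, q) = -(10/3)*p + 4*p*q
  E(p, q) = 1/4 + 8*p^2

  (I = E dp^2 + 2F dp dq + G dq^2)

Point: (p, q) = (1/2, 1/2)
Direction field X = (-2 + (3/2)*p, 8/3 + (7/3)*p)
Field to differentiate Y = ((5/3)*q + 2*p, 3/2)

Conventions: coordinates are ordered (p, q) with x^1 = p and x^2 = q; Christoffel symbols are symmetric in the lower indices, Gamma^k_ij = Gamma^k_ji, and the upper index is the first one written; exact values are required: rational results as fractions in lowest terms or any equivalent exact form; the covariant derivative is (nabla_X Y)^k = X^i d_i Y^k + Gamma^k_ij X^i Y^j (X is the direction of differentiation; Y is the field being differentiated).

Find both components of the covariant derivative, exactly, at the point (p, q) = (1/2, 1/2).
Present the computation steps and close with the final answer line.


E = 9/4, F = -2/3, G = 305/36 at the point
E_p = 8, E_q = 0, F_p = -4/3, F_q = 2, G_p = 0, G_q = 20/3
EG - F^2 = 2681/144;  g^inv = (144/2681) * [[305/36, 2/3], [2/3, 9/4]]
first-kind symbols [ij,l] = (1/2)(d_i g_jl + d_j g_il - d_l g_ij): [pp,p] = E_p/2 = 4, [pp,q] = F_p - E_q/2 = -4/3, [pq,p] = E_q/2 = 0, [pq,q] = G_p/2 = 0, [qq,p] = F_q - G_p/2 = 2, [qq,q] = G_q/2 = 10/3
Gamma^p_ij = (G*[ij,p] - F*[ij,q])/(EG - F^2), Gamma^q_ij = (E*[ij,q] - F*[ij,p])/(EG - F^2)
Gamma_ppp = 4752/2681, Gamma_ppq = 0, Gamma_pqq = 2760/2681, Gamma_qpp = -48/2681, Gamma_qpq = 0, Gamma_qqq = 1272/2681
X = (-5/4, 23/6), Y = (11/6, 3/2) at the point

Answer: (nabla_X Y)^p = 138655/24129, (nabla_X Y)^q = 7424/2681


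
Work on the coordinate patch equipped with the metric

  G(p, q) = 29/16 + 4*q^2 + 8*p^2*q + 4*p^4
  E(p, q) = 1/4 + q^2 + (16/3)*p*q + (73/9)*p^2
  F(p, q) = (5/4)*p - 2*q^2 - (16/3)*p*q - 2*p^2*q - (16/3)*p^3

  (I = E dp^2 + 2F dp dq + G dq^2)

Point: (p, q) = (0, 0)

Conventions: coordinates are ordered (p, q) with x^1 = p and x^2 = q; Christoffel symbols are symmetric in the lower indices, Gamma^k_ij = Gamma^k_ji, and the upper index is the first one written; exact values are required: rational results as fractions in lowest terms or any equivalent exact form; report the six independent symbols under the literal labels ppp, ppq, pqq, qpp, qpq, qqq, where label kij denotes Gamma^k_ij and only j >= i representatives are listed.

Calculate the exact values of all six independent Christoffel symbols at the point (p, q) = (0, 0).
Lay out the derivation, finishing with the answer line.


E = 1/4, F = 0, G = 29/16 at the point
E_p = 0, E_q = 0, F_p = 5/4, F_q = 0, G_p = 0, G_q = 0
EG - F^2 = 29/64;  g^inv = (64/29) * [[29/16, 0], [0, 1/4]]
first-kind symbols [ij,l] = (1/2)(d_i g_jl + d_j g_il - d_l g_ij): [pp,p] = E_p/2 = 0, [pp,q] = F_p - E_q/2 = 5/4, [pq,p] = E_q/2 = 0, [pq,q] = G_p/2 = 0, [qq,p] = F_q - G_p/2 = 0, [qq,q] = G_q/2 = 0
Gamma^p_ij = (G*[ij,p] - F*[ij,q])/(EG - F^2), Gamma^q_ij = (E*[ij,q] - F*[ij,p])/(EG - F^2)

Answer: Gamma_ppp = 0, Gamma_ppq = 0, Gamma_pqq = 0, Gamma_qpp = 20/29, Gamma_qpq = 0, Gamma_qqq = 0


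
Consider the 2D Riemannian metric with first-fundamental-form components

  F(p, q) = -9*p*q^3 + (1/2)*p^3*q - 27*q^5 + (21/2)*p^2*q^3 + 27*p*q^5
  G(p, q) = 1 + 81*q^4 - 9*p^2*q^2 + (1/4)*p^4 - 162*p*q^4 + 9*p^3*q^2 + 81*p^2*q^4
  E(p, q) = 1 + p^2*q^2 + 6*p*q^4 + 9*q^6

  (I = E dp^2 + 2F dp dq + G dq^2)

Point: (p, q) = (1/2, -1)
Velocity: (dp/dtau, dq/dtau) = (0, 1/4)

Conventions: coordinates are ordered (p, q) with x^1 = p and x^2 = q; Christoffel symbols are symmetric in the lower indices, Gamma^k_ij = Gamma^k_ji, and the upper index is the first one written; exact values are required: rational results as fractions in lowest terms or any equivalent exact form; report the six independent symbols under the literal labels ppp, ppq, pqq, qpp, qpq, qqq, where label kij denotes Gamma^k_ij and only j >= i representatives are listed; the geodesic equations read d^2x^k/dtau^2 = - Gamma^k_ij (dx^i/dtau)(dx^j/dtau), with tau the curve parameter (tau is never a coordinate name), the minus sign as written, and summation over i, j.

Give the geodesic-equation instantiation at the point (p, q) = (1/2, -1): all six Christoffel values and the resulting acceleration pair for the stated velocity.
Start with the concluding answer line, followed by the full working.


Answer: Gamma_ppp = 224/2073, Gamma_ppq = -2128/2073, Gamma_pqq = -672/691, Gamma_qpp = 280/2073, Gamma_qpq = -2660/2073, Gamma_qqq = -840/691; accelerations (d^2p/dtau^2, d^2q/dtau^2) = (42/691, 105/1382)

E = 53/4, F = 245/16, G = 1289/64 at the point
E_p = 7, E_q = -133/2, F_p = -231/8, F_q = -1169/16, G_p = -665/8, G_q = -315/4
EG - F^2 = 2073/64;  g^inv = (64/2073) * [[1289/64, -245/16], [-245/16, 53/4]]
first-kind symbols [ij,l] = (1/2)(d_i g_jl + d_j g_il - d_l g_ij): [pp,p] = E_p/2 = 7/2, [pp,q] = F_p - E_q/2 = 35/8, [pq,p] = E_q/2 = -133/4, [pq,q] = G_p/2 = -665/16, [qq,p] = F_q - G_p/2 = -63/2, [qq,q] = G_q/2 = -315/8
Gamma^p_ij = (G*[ij,p] - F*[ij,q])/(EG - F^2), Gamma^q_ij = (E*[ij,q] - F*[ij,p])/(EG - F^2)
Gamma_ppp = 224/2073, Gamma_ppq = -2128/2073, Gamma_pqq = -672/691, Gamma_qpp = 280/2073, Gamma_qpq = -2660/2073, Gamma_qqq = -840/691
d^2p/dtau^2 = -(Gamma_ppp*(0)^2 + 2*Gamma_ppq*(0)*(1/4) + Gamma_pqq*(1/4)^2) = 42/691
d^2q/dtau^2 = -(Gamma_qpp*(0)^2 + 2*Gamma_qpq*(0)*(1/4) + Gamma_qqq*(1/4)^2) = 105/1382


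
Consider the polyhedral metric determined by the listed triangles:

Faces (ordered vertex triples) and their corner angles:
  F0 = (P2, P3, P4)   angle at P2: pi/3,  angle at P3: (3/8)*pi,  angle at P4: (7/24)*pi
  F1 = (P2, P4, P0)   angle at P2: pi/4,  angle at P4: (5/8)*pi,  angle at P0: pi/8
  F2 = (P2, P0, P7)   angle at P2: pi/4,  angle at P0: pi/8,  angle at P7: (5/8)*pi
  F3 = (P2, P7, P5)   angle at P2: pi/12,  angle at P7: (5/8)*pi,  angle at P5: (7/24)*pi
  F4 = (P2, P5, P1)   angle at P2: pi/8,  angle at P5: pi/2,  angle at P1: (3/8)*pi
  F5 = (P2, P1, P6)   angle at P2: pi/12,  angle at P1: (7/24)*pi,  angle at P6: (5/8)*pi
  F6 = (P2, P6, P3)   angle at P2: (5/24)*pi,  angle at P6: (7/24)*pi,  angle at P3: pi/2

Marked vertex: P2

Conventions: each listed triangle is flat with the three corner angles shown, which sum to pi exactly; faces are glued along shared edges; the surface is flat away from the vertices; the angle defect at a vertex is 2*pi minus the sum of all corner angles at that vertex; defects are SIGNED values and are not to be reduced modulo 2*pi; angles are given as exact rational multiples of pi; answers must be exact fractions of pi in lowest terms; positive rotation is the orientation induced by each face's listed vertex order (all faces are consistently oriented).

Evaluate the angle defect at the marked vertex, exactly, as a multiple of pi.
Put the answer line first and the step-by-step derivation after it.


Answer: defect(P2) = (2/3)*pi

Sum of corner angles at P2: (4/3)*pi
defect = 2*pi - (4/3)*pi


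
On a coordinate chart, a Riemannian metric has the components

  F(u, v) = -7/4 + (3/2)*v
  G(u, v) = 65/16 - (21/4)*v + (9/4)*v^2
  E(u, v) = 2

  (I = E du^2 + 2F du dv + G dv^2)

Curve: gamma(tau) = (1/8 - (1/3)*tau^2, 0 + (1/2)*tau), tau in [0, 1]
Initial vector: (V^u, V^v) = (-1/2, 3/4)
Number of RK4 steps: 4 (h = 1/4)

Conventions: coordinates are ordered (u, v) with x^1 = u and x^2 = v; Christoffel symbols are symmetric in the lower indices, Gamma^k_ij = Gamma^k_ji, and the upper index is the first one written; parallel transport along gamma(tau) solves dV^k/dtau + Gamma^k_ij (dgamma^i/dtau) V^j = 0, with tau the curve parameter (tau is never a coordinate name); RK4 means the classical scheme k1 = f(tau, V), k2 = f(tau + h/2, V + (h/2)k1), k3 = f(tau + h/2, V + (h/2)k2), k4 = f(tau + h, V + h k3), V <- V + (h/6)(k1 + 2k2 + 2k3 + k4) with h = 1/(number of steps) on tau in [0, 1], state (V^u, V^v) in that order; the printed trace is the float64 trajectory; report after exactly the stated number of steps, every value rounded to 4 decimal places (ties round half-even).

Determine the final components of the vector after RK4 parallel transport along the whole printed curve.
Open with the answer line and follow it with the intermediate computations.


Answer: V^u = -0.6691, V^v = 0.9743

gamma'(tau) = (-(2/3)*tau, 1/2); f(tau, V)^k = -Gamma^k_ij(gamma(tau)) gamma'^i(tau) V^j; h = 1/4; intermediate values shown to 6 dp
curve data and Christoffel symbols at the stage parameters:
  tau = 0.000000: gamma = (0.125000, 0.000000), gamma' = (0.000000, 0.500000); Gamma_uuu = 0.000000, Gamma_uuv = 0.000000, Gamma_uvv = 0.296296, Gamma_vuu = 0.000000, Gamma_vuv = 0.000000, Gamma_vvv = -0.518519
  tau = 0.125000: gamma = (0.119792, 0.062500), gamma' = (-0.083333, 0.500000); Gamma_uuu = 0.000000, Gamma_uuv = 0.000000, Gamma_uvv = 0.316245, Gamma_vuu = 0.000000, Gamma_vuv = 0.000000, Gamma_vvv = -0.523780
  tau = 0.250000: gamma = (0.104167, 0.125000), gamma' = (-0.166667, 0.500000); Gamma_uuu = 0.000000, Gamma_uuv = 0.000000, Gamma_uvv = 0.337731, Gamma_vuu = 0.000000, Gamma_vuv = 0.000000, Gamma_vvv = -0.527704
  tau = 0.375000: gamma = (0.078125, 0.187500), gamma' = (-0.250000, 0.500000); Gamma_uuu = 0.000000, Gamma_uuv = 0.000000, Gamma_uvv = 0.360817, Gamma_vuu = 0.000000, Gamma_vuv = 0.000000, Gamma_vvv = -0.529951
  tau = 0.500000: gamma = (0.041667, 0.250000), gamma' = (-0.333333, 0.500000); Gamma_uuu = 0.000000, Gamma_uuv = 0.000000, Gamma_uvv = 0.385542, Gamma_vuu = 0.000000, Gamma_vuv = 0.000000, Gamma_vvv = -0.530120
  tau = 0.625000: gamma = (-0.005208, 0.312500), gamma' = (-0.416667, 0.500000); Gamma_uuu = 0.000000, Gamma_uuv = 0.000000, Gamma_uvv = 0.411907, Gamma_vuu = 0.000000, Gamma_vuv = 0.000000, Gamma_vvv = -0.527755
  tau = 0.750000: gamma = (-0.062500, 0.375000), gamma' = (-0.500000, 0.500000); Gamma_uuu = 0.000000, Gamma_uuv = 0.000000, Gamma_uvv = 0.439863, Gamma_vuu = 0.000000, Gamma_vuv = 0.000000, Gamma_vvv = -0.522337
  tau = 0.875000: gamma = (-0.130208, 0.437500), gamma' = (-0.583333, 0.500000); Gamma_uuu = 0.000000, Gamma_uuv = 0.000000, Gamma_uvv = 0.469294, Gamma_vuu = 0.000000, Gamma_vuv = 0.000000, Gamma_vvv = -0.513291
  tau = 1.000000: gamma = (-0.208333, 0.500000), gamma' = (-0.666667, 0.500000); Gamma_uuu = 0.000000, Gamma_uuv = 0.000000, Gamma_uvv = 0.500000, Gamma_vuu = 0.000000, Gamma_vuv = 0.000000, Gamma_vvv = -0.500000
step 0: V^u = -0.5000, V^v = 0.7500
step 1: k1 = (-0.111111, 0.194444), k2 = (-0.122435, 0.202783), k3 = (-0.122600, 0.203056), k4 = (-0.135221, 0.211283); V <- V + (h/6)(k1 + 2k2 + 2k3 + k4): V^u = -0.5307, V^v = 0.8007
step 2: k1 = (-0.135215, 0.211273), k2 = (-0.149222, 0.219170), k3 = (-0.149400, 0.219432), k4 = (-0.164932, 0.226781); V <- V + (h/6)(k1 + 2k2 + 2k3 + k4): V^u = -0.5681, V^v = 0.8555
step 3: k1 = (-0.164921, 0.226766), k2 = (-0.182037, 0.233235), k3 = (-0.182203, 0.233448), k4 = (-0.200993, 0.238679); V <- V + (h/6)(k1 + 2k2 + 2k3 + k4): V^u = -0.6137, V^v = 0.9138
step 4: k1 = (-0.200976, 0.238659), k2 = (-0.221423, 0.242182), k3 = (-0.221527, 0.242295), k4 = (-0.243596, 0.243596); V <- V + (h/6)(k1 + 2k2 + 2k3 + k4): V^u = -0.6691, V^v = 0.9743


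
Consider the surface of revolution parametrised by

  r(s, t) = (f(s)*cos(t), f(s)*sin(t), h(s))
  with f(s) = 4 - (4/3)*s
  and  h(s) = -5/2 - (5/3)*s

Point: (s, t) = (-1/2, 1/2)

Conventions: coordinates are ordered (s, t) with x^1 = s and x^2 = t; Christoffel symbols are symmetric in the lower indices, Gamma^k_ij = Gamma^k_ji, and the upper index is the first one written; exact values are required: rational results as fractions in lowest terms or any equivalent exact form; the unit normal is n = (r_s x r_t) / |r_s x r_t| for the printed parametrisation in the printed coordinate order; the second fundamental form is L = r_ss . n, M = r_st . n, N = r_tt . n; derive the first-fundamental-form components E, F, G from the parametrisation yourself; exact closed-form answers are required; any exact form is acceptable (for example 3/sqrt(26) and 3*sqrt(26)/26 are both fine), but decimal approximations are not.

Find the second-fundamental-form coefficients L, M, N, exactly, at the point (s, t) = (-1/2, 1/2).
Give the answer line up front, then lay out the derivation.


Answer: L = 0, M = 0, N = -70*sqrt(41)/123

f = 14/3, f' = -4/3, f'' = 0, h' = -5/3, h'' = 0
E = 41/9, F = 0, G = 196/9; answer radicand W^2 = 41/9
unnormalised second-form numerators: l = 0, m = 0, n = -70/9; L = l/sqrt(41/9), and similarly M = m/sqrt(W^2), N = n/sqrt(W^2)


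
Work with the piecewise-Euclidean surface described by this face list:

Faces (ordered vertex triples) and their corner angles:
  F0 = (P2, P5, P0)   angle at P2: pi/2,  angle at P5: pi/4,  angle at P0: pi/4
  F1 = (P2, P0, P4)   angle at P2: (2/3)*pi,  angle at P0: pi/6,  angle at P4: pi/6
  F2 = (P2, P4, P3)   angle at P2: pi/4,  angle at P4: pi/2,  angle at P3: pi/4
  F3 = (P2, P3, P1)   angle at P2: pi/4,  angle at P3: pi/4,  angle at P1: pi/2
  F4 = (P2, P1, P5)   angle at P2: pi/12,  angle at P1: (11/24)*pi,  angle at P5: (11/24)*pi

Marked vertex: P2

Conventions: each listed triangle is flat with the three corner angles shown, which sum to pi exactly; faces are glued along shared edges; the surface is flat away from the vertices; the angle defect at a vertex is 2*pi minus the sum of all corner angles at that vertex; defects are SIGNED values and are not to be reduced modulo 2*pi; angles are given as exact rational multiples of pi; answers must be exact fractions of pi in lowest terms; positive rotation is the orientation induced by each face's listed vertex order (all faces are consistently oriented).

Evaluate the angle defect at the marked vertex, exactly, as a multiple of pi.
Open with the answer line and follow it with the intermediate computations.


Answer: defect(P2) = pi/4

Sum of corner angles at P2: (7/4)*pi
defect = 2*pi - (7/4)*pi


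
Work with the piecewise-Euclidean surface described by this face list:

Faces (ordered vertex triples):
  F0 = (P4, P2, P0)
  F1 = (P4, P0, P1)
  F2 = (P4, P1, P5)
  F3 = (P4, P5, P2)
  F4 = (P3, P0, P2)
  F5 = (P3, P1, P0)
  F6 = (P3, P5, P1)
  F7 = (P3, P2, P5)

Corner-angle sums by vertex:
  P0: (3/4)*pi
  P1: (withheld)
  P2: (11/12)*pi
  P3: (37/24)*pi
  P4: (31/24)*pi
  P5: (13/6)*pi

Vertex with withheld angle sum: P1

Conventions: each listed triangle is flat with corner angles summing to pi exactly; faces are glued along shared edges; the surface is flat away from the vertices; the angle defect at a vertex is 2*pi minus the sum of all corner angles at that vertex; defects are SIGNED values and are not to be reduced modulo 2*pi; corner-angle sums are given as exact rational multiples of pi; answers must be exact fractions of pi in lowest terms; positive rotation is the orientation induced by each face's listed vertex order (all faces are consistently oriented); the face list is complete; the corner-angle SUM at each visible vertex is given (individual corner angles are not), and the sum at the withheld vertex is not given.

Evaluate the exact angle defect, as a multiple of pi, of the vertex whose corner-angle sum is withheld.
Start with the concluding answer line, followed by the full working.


Answer: defect(P1) = (2/3)*pi

V = 6, E = 12, F = 8; chi = V - E + F = 2
Gauss-Bonnet: total defect = 2*pi*chi = 4*pi; visible defects sum to (10/3)*pi


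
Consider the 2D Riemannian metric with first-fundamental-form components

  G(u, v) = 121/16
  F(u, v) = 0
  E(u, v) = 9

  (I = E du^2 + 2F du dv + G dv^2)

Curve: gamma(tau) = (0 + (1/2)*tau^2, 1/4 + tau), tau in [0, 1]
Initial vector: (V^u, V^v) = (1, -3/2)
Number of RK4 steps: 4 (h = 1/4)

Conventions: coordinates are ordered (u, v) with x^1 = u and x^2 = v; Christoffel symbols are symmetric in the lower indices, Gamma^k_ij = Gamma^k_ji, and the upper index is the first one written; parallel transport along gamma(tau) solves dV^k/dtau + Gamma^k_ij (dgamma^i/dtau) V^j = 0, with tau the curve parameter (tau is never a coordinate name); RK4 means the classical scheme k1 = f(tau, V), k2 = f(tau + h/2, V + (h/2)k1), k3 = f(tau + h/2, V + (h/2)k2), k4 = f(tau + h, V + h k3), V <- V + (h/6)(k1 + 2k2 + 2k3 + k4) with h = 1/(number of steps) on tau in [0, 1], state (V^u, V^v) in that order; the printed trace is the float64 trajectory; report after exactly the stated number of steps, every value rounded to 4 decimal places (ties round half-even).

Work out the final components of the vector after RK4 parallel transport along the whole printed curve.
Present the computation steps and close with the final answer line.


gamma'(tau) = (tau, 1); f(tau, V)^k = -Gamma^k_ij(gamma(tau)) gamma'^i(tau) V^j; h = 1/4; intermediate values shown to 6 dp
curve data and Christoffel symbols at the stage parameters:
  tau = 0.000000: gamma = (0.000000, 0.250000), gamma' = (0.000000, 1.000000); Gamma_uuu = 0.000000, Gamma_uuv = 0.000000, Gamma_uvv = 0.000000, Gamma_vuu = 0.000000, Gamma_vuv = 0.000000, Gamma_vvv = 0.000000
  tau = 0.125000: gamma = (0.007812, 0.375000), gamma' = (0.125000, 1.000000); Gamma_uuu = 0.000000, Gamma_uuv = 0.000000, Gamma_uvv = 0.000000, Gamma_vuu = 0.000000, Gamma_vuv = 0.000000, Gamma_vvv = 0.000000
  tau = 0.250000: gamma = (0.031250, 0.500000), gamma' = (0.250000, 1.000000); Gamma_uuu = 0.000000, Gamma_uuv = 0.000000, Gamma_uvv = 0.000000, Gamma_vuu = 0.000000, Gamma_vuv = 0.000000, Gamma_vvv = 0.000000
  tau = 0.375000: gamma = (0.070312, 0.625000), gamma' = (0.375000, 1.000000); Gamma_uuu = 0.000000, Gamma_uuv = 0.000000, Gamma_uvv = 0.000000, Gamma_vuu = 0.000000, Gamma_vuv = 0.000000, Gamma_vvv = 0.000000
  tau = 0.500000: gamma = (0.125000, 0.750000), gamma' = (0.500000, 1.000000); Gamma_uuu = 0.000000, Gamma_uuv = 0.000000, Gamma_uvv = 0.000000, Gamma_vuu = 0.000000, Gamma_vuv = 0.000000, Gamma_vvv = 0.000000
  tau = 0.625000: gamma = (0.195312, 0.875000), gamma' = (0.625000, 1.000000); Gamma_uuu = 0.000000, Gamma_uuv = 0.000000, Gamma_uvv = 0.000000, Gamma_vuu = 0.000000, Gamma_vuv = 0.000000, Gamma_vvv = 0.000000
  tau = 0.750000: gamma = (0.281250, 1.000000), gamma' = (0.750000, 1.000000); Gamma_uuu = 0.000000, Gamma_uuv = 0.000000, Gamma_uvv = 0.000000, Gamma_vuu = 0.000000, Gamma_vuv = 0.000000, Gamma_vvv = 0.000000
  tau = 0.875000: gamma = (0.382812, 1.125000), gamma' = (0.875000, 1.000000); Gamma_uuu = 0.000000, Gamma_uuv = 0.000000, Gamma_uvv = 0.000000, Gamma_vuu = 0.000000, Gamma_vuv = 0.000000, Gamma_vvv = 0.000000
  tau = 1.000000: gamma = (0.500000, 1.250000), gamma' = (1.000000, 1.000000); Gamma_uuu = 0.000000, Gamma_uuv = 0.000000, Gamma_uvv = 0.000000, Gamma_vuu = 0.000000, Gamma_vuv = 0.000000, Gamma_vvv = 0.000000
step 0: V^u = 1.0000, V^v = -1.5000
step 1: k1 = (0.000000, 0.000000), k2 = (0.000000, 0.000000), k3 = (0.000000, 0.000000), k4 = (0.000000, 0.000000); V <- V + (h/6)(k1 + 2k2 + 2k3 + k4): V^u = 1.0000, V^v = -1.5000
step 2: k1 = (0.000000, 0.000000), k2 = (0.000000, 0.000000), k3 = (0.000000, 0.000000), k4 = (0.000000, 0.000000); V <- V + (h/6)(k1 + 2k2 + 2k3 + k4): V^u = 1.0000, V^v = -1.5000
step 3: k1 = (0.000000, 0.000000), k2 = (0.000000, 0.000000), k3 = (0.000000, 0.000000), k4 = (0.000000, 0.000000); V <- V + (h/6)(k1 + 2k2 + 2k3 + k4): V^u = 1.0000, V^v = -1.5000
step 4: k1 = (0.000000, 0.000000), k2 = (0.000000, 0.000000), k3 = (0.000000, 0.000000), k4 = (0.000000, 0.000000); V <- V + (h/6)(k1 + 2k2 + 2k3 + k4): V^u = 1.0000, V^v = -1.5000

Answer: V^u = 1.0000, V^v = -1.5000


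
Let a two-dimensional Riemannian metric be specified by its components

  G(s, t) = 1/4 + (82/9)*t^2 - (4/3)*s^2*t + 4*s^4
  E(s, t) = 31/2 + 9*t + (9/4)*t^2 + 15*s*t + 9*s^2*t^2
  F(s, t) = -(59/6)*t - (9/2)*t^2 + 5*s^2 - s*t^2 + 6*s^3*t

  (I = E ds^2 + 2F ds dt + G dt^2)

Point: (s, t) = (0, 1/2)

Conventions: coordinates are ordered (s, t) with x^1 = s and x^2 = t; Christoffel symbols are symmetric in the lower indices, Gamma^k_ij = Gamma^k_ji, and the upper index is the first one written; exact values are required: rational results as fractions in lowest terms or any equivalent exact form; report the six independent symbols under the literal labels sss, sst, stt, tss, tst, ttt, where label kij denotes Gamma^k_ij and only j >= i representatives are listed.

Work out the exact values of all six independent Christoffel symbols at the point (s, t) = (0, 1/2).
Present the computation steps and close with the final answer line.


E = 329/16, F = -145/24, G = 91/36 at the point
E_s = 15/2, E_t = 45/4, F_s = -1/4, F_t = -43/3, G_s = 0, G_t = 82/9
EG - F^2 = 4457/288;  g^inv = (288/4457) * [[91/36, 145/24], [145/24, 329/16]]
first-kind symbols [ij,l] = (1/2)(d_i g_jl + d_j g_il - d_l g_ij): [ss,s] = E_s/2 = 15/4, [ss,t] = F_s - E_t/2 = -47/8, [st,s] = E_t/2 = 45/8, [st,t] = G_s/2 = 0, [tt,s] = F_t - G_s/2 = -43/3, [tt,t] = G_t/2 = 41/9
Gamma^s_ij = (G*[ij,s] - F*[ij,t])/(EG - F^2), Gamma^t_ij = (E*[ij,t] - F*[ij,s])/(EG - F^2)

Answer: Gamma_sss = -14985/8914, Gamma_sst = 4095/4457, Gamma_stt = -2508/4457, Gamma_tss = -113067/17828, Gamma_tst = 19575/8914, Gamma_ttt = 2038/4457


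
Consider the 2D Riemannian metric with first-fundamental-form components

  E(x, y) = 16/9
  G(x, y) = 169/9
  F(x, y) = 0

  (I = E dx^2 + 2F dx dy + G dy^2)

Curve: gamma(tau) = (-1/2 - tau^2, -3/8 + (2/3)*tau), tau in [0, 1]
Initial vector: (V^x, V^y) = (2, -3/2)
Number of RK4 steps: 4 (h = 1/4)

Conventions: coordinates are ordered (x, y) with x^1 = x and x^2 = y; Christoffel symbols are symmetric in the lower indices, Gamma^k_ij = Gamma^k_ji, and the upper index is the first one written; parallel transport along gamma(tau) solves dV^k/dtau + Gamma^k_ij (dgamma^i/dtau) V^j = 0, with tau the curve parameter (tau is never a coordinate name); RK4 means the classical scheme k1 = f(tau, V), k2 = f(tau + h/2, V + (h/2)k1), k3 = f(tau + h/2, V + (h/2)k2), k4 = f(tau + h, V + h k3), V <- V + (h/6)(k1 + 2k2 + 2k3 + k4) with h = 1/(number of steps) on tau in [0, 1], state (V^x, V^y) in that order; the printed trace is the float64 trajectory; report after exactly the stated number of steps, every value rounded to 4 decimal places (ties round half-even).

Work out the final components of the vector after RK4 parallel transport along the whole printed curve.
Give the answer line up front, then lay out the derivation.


Answer: V^x = 2.0000, V^y = -1.5000

gamma'(tau) = (-2*tau, 2/3); f(tau, V)^k = -Gamma^k_ij(gamma(tau)) gamma'^i(tau) V^j; h = 1/4; intermediate values shown to 6 dp
curve data and Christoffel symbols at the stage parameters:
  tau = 0.000000: gamma = (-0.500000, -0.375000), gamma' = (0.000000, 0.666667); Gamma_xxx = 0.000000, Gamma_xxy = 0.000000, Gamma_xyy = 0.000000, Gamma_yxx = 0.000000, Gamma_yxy = 0.000000, Gamma_yyy = 0.000000
  tau = 0.125000: gamma = (-0.515625, -0.291667), gamma' = (-0.250000, 0.666667); Gamma_xxx = 0.000000, Gamma_xxy = 0.000000, Gamma_xyy = 0.000000, Gamma_yxx = 0.000000, Gamma_yxy = 0.000000, Gamma_yyy = 0.000000
  tau = 0.250000: gamma = (-0.562500, -0.208333), gamma' = (-0.500000, 0.666667); Gamma_xxx = 0.000000, Gamma_xxy = 0.000000, Gamma_xyy = 0.000000, Gamma_yxx = 0.000000, Gamma_yxy = 0.000000, Gamma_yyy = 0.000000
  tau = 0.375000: gamma = (-0.640625, -0.125000), gamma' = (-0.750000, 0.666667); Gamma_xxx = 0.000000, Gamma_xxy = 0.000000, Gamma_xyy = 0.000000, Gamma_yxx = 0.000000, Gamma_yxy = 0.000000, Gamma_yyy = 0.000000
  tau = 0.500000: gamma = (-0.750000, -0.041667), gamma' = (-1.000000, 0.666667); Gamma_xxx = 0.000000, Gamma_xxy = 0.000000, Gamma_xyy = 0.000000, Gamma_yxx = 0.000000, Gamma_yxy = 0.000000, Gamma_yyy = 0.000000
  tau = 0.625000: gamma = (-0.890625, 0.041667), gamma' = (-1.250000, 0.666667); Gamma_xxx = 0.000000, Gamma_xxy = 0.000000, Gamma_xyy = 0.000000, Gamma_yxx = 0.000000, Gamma_yxy = 0.000000, Gamma_yyy = 0.000000
  tau = 0.750000: gamma = (-1.062500, 0.125000), gamma' = (-1.500000, 0.666667); Gamma_xxx = 0.000000, Gamma_xxy = 0.000000, Gamma_xyy = 0.000000, Gamma_yxx = 0.000000, Gamma_yxy = 0.000000, Gamma_yyy = 0.000000
  tau = 0.875000: gamma = (-1.265625, 0.208333), gamma' = (-1.750000, 0.666667); Gamma_xxx = 0.000000, Gamma_xxy = 0.000000, Gamma_xyy = 0.000000, Gamma_yxx = 0.000000, Gamma_yxy = 0.000000, Gamma_yyy = 0.000000
  tau = 1.000000: gamma = (-1.500000, 0.291667), gamma' = (-2.000000, 0.666667); Gamma_xxx = 0.000000, Gamma_xxy = 0.000000, Gamma_xyy = 0.000000, Gamma_yxx = 0.000000, Gamma_yxy = 0.000000, Gamma_yyy = 0.000000
step 0: V^x = 2.0000, V^y = -1.5000
step 1: k1 = (0.000000, 0.000000), k2 = (0.000000, 0.000000), k3 = (0.000000, 0.000000), k4 = (0.000000, 0.000000); V <- V + (h/6)(k1 + 2k2 + 2k3 + k4): V^x = 2.0000, V^y = -1.5000
step 2: k1 = (0.000000, 0.000000), k2 = (0.000000, 0.000000), k3 = (0.000000, 0.000000), k4 = (0.000000, 0.000000); V <- V + (h/6)(k1 + 2k2 + 2k3 + k4): V^x = 2.0000, V^y = -1.5000
step 3: k1 = (0.000000, 0.000000), k2 = (0.000000, 0.000000), k3 = (0.000000, 0.000000), k4 = (0.000000, 0.000000); V <- V + (h/6)(k1 + 2k2 + 2k3 + k4): V^x = 2.0000, V^y = -1.5000
step 4: k1 = (0.000000, 0.000000), k2 = (0.000000, 0.000000), k3 = (0.000000, 0.000000), k4 = (0.000000, 0.000000); V <- V + (h/6)(k1 + 2k2 + 2k3 + k4): V^x = 2.0000, V^y = -1.5000


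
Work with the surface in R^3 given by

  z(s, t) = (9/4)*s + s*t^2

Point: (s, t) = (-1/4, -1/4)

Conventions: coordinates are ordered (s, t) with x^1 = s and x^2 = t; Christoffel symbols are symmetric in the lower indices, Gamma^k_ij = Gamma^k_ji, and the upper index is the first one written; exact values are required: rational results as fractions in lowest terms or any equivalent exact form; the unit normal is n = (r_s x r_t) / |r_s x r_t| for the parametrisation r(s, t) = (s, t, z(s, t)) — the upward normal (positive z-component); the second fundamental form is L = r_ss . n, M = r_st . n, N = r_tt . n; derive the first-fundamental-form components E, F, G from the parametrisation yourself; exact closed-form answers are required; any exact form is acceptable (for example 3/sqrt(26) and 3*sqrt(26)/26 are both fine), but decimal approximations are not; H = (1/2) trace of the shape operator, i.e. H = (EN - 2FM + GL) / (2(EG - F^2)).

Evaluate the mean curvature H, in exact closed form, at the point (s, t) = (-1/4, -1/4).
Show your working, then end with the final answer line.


z_s = 37/16, z_t = 1/8, z_ss = 0, z_st = -1/2, z_tt = -1/2
E = 1625/256, F = 37/128, G = 65/64; answer radicand W^2 = 1629/256
unnormalised second-form numerators: l = 0, m = -1/2, n = -1/2; L = l/sqrt(1629/256), and similarly M = m/sqrt(W^2), N = n/sqrt(W^2)
H = (E*n - 2*F*m + G*l) / (2*(EG - F^2)*sqrt(W^2)); E*n - 2*F*m + G*l = -1477/512, EG - F^2 = 1629/256, so H = (-1477/6516)/sqrt(1629/256)

Answer: H = -5908*sqrt(181)/884547


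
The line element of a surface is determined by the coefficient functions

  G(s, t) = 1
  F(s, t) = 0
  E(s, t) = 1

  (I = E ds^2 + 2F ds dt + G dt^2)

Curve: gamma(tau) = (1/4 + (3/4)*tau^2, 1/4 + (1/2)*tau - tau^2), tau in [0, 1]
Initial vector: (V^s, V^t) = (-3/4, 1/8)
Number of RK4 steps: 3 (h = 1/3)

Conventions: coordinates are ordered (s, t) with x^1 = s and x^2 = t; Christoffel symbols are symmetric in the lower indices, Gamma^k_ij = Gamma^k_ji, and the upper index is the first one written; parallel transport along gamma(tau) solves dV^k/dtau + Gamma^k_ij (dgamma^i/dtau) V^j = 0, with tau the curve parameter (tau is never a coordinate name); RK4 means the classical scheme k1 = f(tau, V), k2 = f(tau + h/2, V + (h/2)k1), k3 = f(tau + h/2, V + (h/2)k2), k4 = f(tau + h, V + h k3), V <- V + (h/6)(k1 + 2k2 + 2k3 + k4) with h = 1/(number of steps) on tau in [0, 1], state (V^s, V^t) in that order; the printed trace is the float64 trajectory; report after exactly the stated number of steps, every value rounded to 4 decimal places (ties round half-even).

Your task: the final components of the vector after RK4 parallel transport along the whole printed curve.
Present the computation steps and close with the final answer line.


gamma'(tau) = ((3/2)*tau, 1/2 - 2*tau); f(tau, V)^k = -Gamma^k_ij(gamma(tau)) gamma'^i(tau) V^j; h = 1/3; intermediate values shown to 6 dp
curve data and Christoffel symbols at the stage parameters:
  tau = 0.000000: gamma = (0.250000, 0.250000), gamma' = (0.000000, 0.500000); Gamma_sss = 0.000000, Gamma_sst = 0.000000, Gamma_stt = 0.000000, Gamma_tss = 0.000000, Gamma_tst = 0.000000, Gamma_ttt = 0.000000
  tau = 0.166667: gamma = (0.270833, 0.305556), gamma' = (0.250000, 0.166667); Gamma_sss = 0.000000, Gamma_sst = 0.000000, Gamma_stt = 0.000000, Gamma_tss = 0.000000, Gamma_tst = 0.000000, Gamma_ttt = 0.000000
  tau = 0.333333: gamma = (0.333333, 0.305556), gamma' = (0.500000, -0.166667); Gamma_sss = 0.000000, Gamma_sst = 0.000000, Gamma_stt = 0.000000, Gamma_tss = 0.000000, Gamma_tst = 0.000000, Gamma_ttt = 0.000000
  tau = 0.500000: gamma = (0.437500, 0.250000), gamma' = (0.750000, -0.500000); Gamma_sss = 0.000000, Gamma_sst = 0.000000, Gamma_stt = 0.000000, Gamma_tss = 0.000000, Gamma_tst = 0.000000, Gamma_ttt = 0.000000
  tau = 0.666667: gamma = (0.583333, 0.138889), gamma' = (1.000000, -0.833333); Gamma_sss = 0.000000, Gamma_sst = 0.000000, Gamma_stt = 0.000000, Gamma_tss = 0.000000, Gamma_tst = 0.000000, Gamma_ttt = 0.000000
  tau = 0.833333: gamma = (0.770833, -0.027778), gamma' = (1.250000, -1.166667); Gamma_sss = 0.000000, Gamma_sst = 0.000000, Gamma_stt = 0.000000, Gamma_tss = 0.000000, Gamma_tst = 0.000000, Gamma_ttt = 0.000000
  tau = 1.000000: gamma = (1.000000, -0.250000), gamma' = (1.500000, -1.500000); Gamma_sss = 0.000000, Gamma_sst = 0.000000, Gamma_stt = 0.000000, Gamma_tss = 0.000000, Gamma_tst = 0.000000, Gamma_ttt = 0.000000
step 0: V^s = -0.7500, V^t = 0.1250
step 1: k1 = (0.000000, 0.000000), k2 = (0.000000, 0.000000), k3 = (0.000000, 0.000000), k4 = (0.000000, 0.000000); V <- V + (h/6)(k1 + 2k2 + 2k3 + k4): V^s = -0.7500, V^t = 0.1250
step 2: k1 = (0.000000, 0.000000), k2 = (0.000000, 0.000000), k3 = (0.000000, 0.000000), k4 = (0.000000, 0.000000); V <- V + (h/6)(k1 + 2k2 + 2k3 + k4): V^s = -0.7500, V^t = 0.1250
step 3: k1 = (0.000000, 0.000000), k2 = (0.000000, 0.000000), k3 = (0.000000, 0.000000), k4 = (0.000000, 0.000000); V <- V + (h/6)(k1 + 2k2 + 2k3 + k4): V^s = -0.7500, V^t = 0.1250

Answer: V^s = -0.7500, V^t = 0.1250


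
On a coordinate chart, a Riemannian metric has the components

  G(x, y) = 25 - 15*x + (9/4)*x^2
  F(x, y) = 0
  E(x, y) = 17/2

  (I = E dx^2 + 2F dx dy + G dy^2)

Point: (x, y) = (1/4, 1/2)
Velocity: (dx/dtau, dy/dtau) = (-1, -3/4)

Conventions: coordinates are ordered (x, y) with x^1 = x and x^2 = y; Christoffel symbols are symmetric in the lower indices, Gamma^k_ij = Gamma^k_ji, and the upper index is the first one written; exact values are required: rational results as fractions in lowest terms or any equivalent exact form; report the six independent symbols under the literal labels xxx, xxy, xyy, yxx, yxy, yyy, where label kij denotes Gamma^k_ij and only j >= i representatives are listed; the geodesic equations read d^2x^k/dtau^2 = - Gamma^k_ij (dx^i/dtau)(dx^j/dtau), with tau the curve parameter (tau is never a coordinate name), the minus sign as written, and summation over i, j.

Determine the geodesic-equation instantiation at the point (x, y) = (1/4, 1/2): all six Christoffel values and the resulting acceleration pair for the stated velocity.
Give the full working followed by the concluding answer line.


E = 17/2, F = 0, G = 1369/64 at the point
E_x = 0, E_y = 0, F_x = 0, F_y = 0, G_x = -111/8, G_y = 0
EG - F^2 = 23273/128;  g^inv = (128/23273) * [[1369/64, 0], [0, 17/2]]
first-kind symbols [ij,l] = (1/2)(d_i g_jl + d_j g_il - d_l g_ij): [xx,x] = E_x/2 = 0, [xx,y] = F_x - E_y/2 = 0, [xy,x] = E_y/2 = 0, [xy,y] = G_x/2 = -111/16, [yy,x] = F_y - G_x/2 = 111/16, [yy,y] = G_y/2 = 0
Gamma^x_ij = (G*[ij,x] - F*[ij,y])/(EG - F^2), Gamma^y_ij = (E*[ij,y] - F*[ij,x])/(EG - F^2)
Gamma_xxx = 0, Gamma_xxy = 0, Gamma_xyy = 111/136, Gamma_yxx = 0, Gamma_yxy = -12/37, Gamma_yyy = 0
d^2x/dtau^2 = -(Gamma_xxx*(-1)^2 + 2*Gamma_xxy*(-1)*(-3/4) + Gamma_xyy*(-3/4)^2) = -999/2176
d^2y/dtau^2 = -(Gamma_yxx*(-1)^2 + 2*Gamma_yxy*(-1)*(-3/4) + Gamma_yyy*(-3/4)^2) = 18/37

Answer: Gamma_xxx = 0, Gamma_xxy = 0, Gamma_xyy = 111/136, Gamma_yxx = 0, Gamma_yxy = -12/37, Gamma_yyy = 0; accelerations (d^2x/dtau^2, d^2y/dtau^2) = (-999/2176, 18/37)


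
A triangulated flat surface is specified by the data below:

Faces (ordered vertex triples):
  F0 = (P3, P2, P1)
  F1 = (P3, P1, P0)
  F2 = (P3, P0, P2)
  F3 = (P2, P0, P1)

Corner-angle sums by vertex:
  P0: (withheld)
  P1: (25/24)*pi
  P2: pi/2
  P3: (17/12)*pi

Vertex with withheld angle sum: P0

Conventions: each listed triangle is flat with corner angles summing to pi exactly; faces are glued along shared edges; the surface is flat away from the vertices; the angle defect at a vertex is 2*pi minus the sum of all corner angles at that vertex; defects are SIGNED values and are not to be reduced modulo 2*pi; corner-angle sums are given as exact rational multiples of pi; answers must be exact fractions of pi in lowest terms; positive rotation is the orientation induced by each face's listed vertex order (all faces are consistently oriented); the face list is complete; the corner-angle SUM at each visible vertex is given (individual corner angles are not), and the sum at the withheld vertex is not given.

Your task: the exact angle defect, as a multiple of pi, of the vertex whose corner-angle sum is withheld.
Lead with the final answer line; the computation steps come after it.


Answer: defect(P0) = (23/24)*pi

V = 4, E = 6, F = 4; chi = V - E + F = 2
Gauss-Bonnet: total defect = 2*pi*chi = 4*pi; visible defects sum to (73/24)*pi


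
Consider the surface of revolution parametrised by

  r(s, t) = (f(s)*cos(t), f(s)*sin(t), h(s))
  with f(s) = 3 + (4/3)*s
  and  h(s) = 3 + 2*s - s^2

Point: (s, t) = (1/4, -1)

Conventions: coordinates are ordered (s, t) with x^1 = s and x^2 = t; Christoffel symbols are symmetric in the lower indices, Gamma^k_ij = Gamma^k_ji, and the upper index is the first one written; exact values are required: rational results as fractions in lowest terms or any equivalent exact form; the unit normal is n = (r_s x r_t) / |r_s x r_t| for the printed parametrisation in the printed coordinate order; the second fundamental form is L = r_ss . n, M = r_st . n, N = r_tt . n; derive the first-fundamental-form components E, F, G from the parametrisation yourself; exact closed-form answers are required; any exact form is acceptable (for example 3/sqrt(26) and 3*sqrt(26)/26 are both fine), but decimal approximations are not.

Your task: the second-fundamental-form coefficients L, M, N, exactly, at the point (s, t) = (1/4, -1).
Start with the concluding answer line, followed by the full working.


Answer: L = -16*sqrt(145)/145, M = 0, N = 6*sqrt(145)/29

f = 10/3, f' = 4/3, f'' = 0, h' = 3/2, h'' = -2
E = 145/36, F = 0, G = 100/9; answer radicand W^2 = 145/36
unnormalised second-form numerators: l = -8/3, m = 0, n = 5; L = l/sqrt(145/36), and similarly M = m/sqrt(W^2), N = n/sqrt(W^2)


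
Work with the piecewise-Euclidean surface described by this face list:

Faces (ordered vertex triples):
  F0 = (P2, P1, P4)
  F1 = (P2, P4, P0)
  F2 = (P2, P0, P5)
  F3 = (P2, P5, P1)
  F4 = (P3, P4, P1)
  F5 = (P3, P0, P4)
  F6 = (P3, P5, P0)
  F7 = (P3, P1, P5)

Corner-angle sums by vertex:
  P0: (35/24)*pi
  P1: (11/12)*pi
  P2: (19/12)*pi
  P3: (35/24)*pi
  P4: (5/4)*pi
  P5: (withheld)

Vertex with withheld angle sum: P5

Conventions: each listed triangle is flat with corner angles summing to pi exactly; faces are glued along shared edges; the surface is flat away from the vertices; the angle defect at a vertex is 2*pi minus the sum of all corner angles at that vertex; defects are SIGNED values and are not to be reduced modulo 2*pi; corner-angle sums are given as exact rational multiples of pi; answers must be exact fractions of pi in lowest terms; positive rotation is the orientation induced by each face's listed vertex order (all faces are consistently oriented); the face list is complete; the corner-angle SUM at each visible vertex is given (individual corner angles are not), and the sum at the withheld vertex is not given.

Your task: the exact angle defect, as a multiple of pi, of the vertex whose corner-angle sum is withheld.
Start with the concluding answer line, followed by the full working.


Answer: defect(P5) = (2/3)*pi

V = 6, E = 12, F = 8; chi = V - E + F = 2
Gauss-Bonnet: total defect = 2*pi*chi = 4*pi; visible defects sum to (10/3)*pi
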